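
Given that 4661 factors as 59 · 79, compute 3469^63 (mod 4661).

1328

Mod 59: 3469 ≡ 47; by Fermat, exponent reduces to 63 mod 58 = 5; 47^5 ≡ 30 (mod 59).
Mod 79: 3469 ≡ 72; 72^63 ≡ 64 (mod 79).
Combine by CRT: x ≡ 30 (mod 59), x ≡ 64 (mod 79) ⇒ x ≡ 1328 (mod 4661).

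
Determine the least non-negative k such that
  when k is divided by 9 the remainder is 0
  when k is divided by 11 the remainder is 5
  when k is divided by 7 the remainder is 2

The moduli are pairwise coprime; N = 9·11·7 = 693.
N/9 = 77; 77 ≡ 5 (mod 9); 5·2 ≡ 1, so inverse 2.
N/11 = 63; 63 ≡ 8 (mod 11); 8·7 ≡ 1, so inverse 7.
N/7 = 99; 99 ≡ 1 (mod 7), inverse 1.
k ≡ 0·77·2 + 5·63·7 + 2·99·1 = 2403.
2403 mod 693 = 324.

324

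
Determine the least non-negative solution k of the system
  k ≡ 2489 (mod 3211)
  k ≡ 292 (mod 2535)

gcd(3211, 2535) = 169 and 169 | (292 − 2489), so the pair is consistent; merging gives k ≡ 28177 (mod 48165), where 48165 = lcm(3211, 2535).
The solution is unique modulo lcm(3211, 2535) = 48165.

28177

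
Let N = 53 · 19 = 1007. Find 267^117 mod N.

Mod 53: 267 ≡ 2; by Fermat, exponent reduces to 117 mod 52 = 13; 2^13 ≡ 30 (mod 53).
Mod 19: 267 ≡ 1; by Fermat, exponent reduces to 117 mod 18 = 9; 1^9 ≡ 1 (mod 19).
Combine by CRT: x ≡ 30 (mod 53), x ≡ 1 (mod 19) ⇒ x ≡ 666 (mod 1007).

666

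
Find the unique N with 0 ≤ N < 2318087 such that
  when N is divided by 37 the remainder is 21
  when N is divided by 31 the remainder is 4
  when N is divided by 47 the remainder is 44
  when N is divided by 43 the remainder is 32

858828

The moduli are pairwise coprime; M = 37·31·47·43 = 2318087.
M/37 = 62651; 62651 ≡ 10 (mod 37); 10·26 ≡ 1, so inverse 26.
M/31 = 74777; 74777 ≡ 5 (mod 31); 5·25 ≡ 1, so inverse 25.
M/47 = 49321; 49321 ≡ 18 (mod 47); 18·34 ≡ 1, so inverse 34.
M/43 = 53909; 53909 ≡ 30 (mod 43); 30·33 ≡ 1, so inverse 33.
N ≡ 21·62651·26 + 4·74777·25 + 44·49321·34 + 32·53909·33 = 172397266.
172397266 mod 2318087 = 858828.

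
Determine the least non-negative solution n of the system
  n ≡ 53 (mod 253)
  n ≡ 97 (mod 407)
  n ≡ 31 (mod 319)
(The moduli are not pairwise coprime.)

244704

Combine the congruences pairwise.
gcd(253, 407) = 11 and 11 | (97 − 53), so the pair is consistent; merging gives n ≡ 1318 (mod 9361), where 9361 = lcm(253, 407).
gcd(9361, 319) = 11 and 11 | (31 − 1318), so the pair is consistent; merging gives n ≡ 244704 (mod 271469), where 271469 = lcm(9361, 319).
The solution is unique modulo lcm(253, 407, 319) = 271469.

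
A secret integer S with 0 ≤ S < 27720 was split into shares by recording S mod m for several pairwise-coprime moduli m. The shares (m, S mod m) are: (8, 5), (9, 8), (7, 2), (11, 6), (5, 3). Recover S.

24173

The moduli are pairwise coprime; N = 8·9·7·11·5 = 27720.
N/8 = 3465; 3465 ≡ 1 (mod 8), inverse 1.
N/9 = 3080; 3080 ≡ 2 (mod 9); 2·5 ≡ 1, so inverse 5.
N/7 = 3960; 3960 ≡ 5 (mod 7); 5·3 ≡ 1, so inverse 3.
N/11 = 2520; 2520 ≡ 1 (mod 11), inverse 1.
N/5 = 5544; 5544 ≡ 4 (mod 5); 4·4 ≡ 1, so inverse 4.
S ≡ 5·3465·1 + 8·3080·5 + 2·3960·3 + 6·2520·1 + 3·5544·4 = 245933.
245933 mod 27720 = 24173.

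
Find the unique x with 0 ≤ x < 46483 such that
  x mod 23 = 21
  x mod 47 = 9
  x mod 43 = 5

22193

The moduli are pairwise coprime; N = 23·47·43 = 46483.
N/23 = 2021; 2021 ≡ 20 (mod 23); 20·15 ≡ 1, so inverse 15.
N/47 = 989; 989 ≡ 2 (mod 47); 2·24 ≡ 1, so inverse 24.
N/43 = 1081; 1081 ≡ 6 (mod 43); 6·36 ≡ 1, so inverse 36.
x ≡ 21·2021·15 + 9·989·24 + 5·1081·36 = 1044819.
1044819 mod 46483 = 22193.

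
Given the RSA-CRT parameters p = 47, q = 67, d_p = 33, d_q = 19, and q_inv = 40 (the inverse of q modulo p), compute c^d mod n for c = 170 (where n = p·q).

m₁ = c^(d_p) mod p: c ≡ 29 (mod 47), and 29^33 mod 47 = 23.
m₂ = c^(d_q) mod q: c ≡ 36 (mod 67), and 36^19 mod 67 = 4.
h = q_inv·(m₁ − m₂) mod p = 40·(23 − 4) mod 47 = 8.
m = m₂ + h·q = 4 + 8·67 = 540.

540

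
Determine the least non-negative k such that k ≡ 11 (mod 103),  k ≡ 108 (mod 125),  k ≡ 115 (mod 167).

247108

The moduli are pairwise coprime; N = 103·125·167 = 2150125.
N/103 = 20875; 20875 ≡ 69 (mod 103); 69·3 ≡ 1, so inverse 3.
N/125 = 17201; 17201 ≡ 76 (mod 125); 76·51 ≡ 1, so inverse 51.
N/167 = 12875; 12875 ≡ 16 (mod 167); 16·94 ≡ 1, so inverse 94.
k ≡ 11·20875·3 + 108·17201·51 + 115·12875·94 = 234610733.
234610733 mod 2150125 = 247108.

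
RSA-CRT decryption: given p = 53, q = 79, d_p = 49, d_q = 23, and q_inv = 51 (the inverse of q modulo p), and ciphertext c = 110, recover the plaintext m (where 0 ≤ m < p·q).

m₁ = c^(d_p) mod p: c ≡ 4 (mod 53), and 4^49 mod 53 = 29.
m₂ = c^(d_q) mod q: c ≡ 31 (mod 79), and 31^23 mod 79 = 76.
h = q_inv·(m₁ − m₂) mod p = 51·(29 − 76) mod 53 = 41.
m = m₂ + h·q = 76 + 41·79 = 3315.

3315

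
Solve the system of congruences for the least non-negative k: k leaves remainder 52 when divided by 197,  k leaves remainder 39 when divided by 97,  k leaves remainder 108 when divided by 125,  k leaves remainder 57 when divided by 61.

The moduli are pairwise coprime; N = 197·97·125·61 = 145706125.
N/197 = 739625; 739625 ≡ 87 (mod 197); 87·77 ≡ 1, so inverse 77.
N/97 = 1502125; 1502125 ≡ 80 (mod 97); 80·57 ≡ 1, so inverse 57.
N/125 = 1165649; 1165649 ≡ 24 (mod 125); 24·99 ≡ 1, so inverse 99.
N/61 = 2388625; 2388625 ≡ 48 (mod 61); 48·14 ≡ 1, so inverse 14.
k ≡ 52·739625·77 + 39·1502125·57 + 108·1165649·99 + 57·2388625·14 = 20669924233.
20669924233 mod 145706125 = 125360608.

125360608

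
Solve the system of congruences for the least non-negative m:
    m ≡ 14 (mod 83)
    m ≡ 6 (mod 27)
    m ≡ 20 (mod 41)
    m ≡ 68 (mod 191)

13990245

The moduli are pairwise coprime; N = 83·27·41·191 = 17549271.
N/83 = 211437; 211437 ≡ 36 (mod 83); 36·30 ≡ 1, so inverse 30.
N/27 = 649973; 649973 ≡ 2 (mod 27); 2·14 ≡ 1, so inverse 14.
N/41 = 428031; 428031 ≡ 32 (mod 41); 32·9 ≡ 1, so inverse 9.
N/191 = 91881; 91881 ≡ 10 (mod 191); 10·172 ≡ 1, so inverse 172.
m ≡ 14·211437·30 + 6·649973·14 + 20·428031·9 + 68·91881·172 = 1295087028.
1295087028 mod 17549271 = 13990245.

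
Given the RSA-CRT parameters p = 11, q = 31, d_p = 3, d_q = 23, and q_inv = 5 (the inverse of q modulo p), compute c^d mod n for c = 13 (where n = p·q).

m₁ = c^(d_p) mod p: c ≡ 2 (mod 11), and 2^3 mod 11 = 8.
m₂ = c^(d_q) mod q: c ≡ 13 (mod 31), and 13^23 mod 31 = 24.
h = q_inv·(m₁ − m₂) mod p = 5·(8 − 24) mod 11 = 8.
m = m₂ + h·q = 24 + 8·31 = 272.

272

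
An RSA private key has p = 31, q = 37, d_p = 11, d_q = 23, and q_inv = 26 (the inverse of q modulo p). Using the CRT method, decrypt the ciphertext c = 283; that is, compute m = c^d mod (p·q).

35

m₁ = c^(d_p) mod p: c ≡ 4 (mod 31), and 4^11 mod 31 = 4.
m₂ = c^(d_q) mod q: c ≡ 24 (mod 37), and 24^23 mod 37 = 35.
h = q_inv·(m₁ − m₂) mod p = 26·(4 − 35) mod 31 = 0.
m = m₂ + h·q = 35 + 0·37 = 35.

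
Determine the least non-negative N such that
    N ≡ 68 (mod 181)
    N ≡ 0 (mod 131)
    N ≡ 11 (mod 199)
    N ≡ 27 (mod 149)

252487828

The moduli are pairwise coprime; M = 181·131·199·149 = 703054861.
M/181 = 3884281; 3884281 ≡ 21 (mod 181); 21·69 ≡ 1, so inverse 69.
M/131 = 5366831; 5366831 ≡ 23 (mod 131); 23·57 ≡ 1, so inverse 57.
M/199 = 3532939; 3532939 ≡ 92 (mod 199); 92·106 ≡ 1, so inverse 106.
M/149 = 4718489; 4718489 ≡ 106 (mod 149); 106·97 ≡ 1, so inverse 97.
N ≡ 68·3884281·69 + 0·5366831·57 + 11·3532939·106 + 27·4718489·97 = 34702176017.
34702176017 mod 703054861 = 252487828.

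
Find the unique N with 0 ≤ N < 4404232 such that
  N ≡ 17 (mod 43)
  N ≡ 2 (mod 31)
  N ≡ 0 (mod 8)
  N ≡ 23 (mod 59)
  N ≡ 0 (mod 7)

From N ≡ 17 (mod 43) write N = 17 + 43t. Substituting into N ≡ 2 (mod 31) gives 43t ≡ 16 (mod 31), and since 12⁻¹ ≡ 13 (mod 31), t ≡ 22. Hence N ≡ 17 + 43·22 = 963 (mod 1333).
From N ≡ 963 (mod 1333) write N = 963 + 1333t. Substituting into N ≡ 0 (mod 8) gives 1333t ≡ 5 (mod 8), and since 5⁻¹ ≡ 5 (mod 8), t ≡ 1. Hence N ≡ 963 + 1333·1 = 2296 (mod 10664).
From N ≡ 2296 (mod 10664) write N = 2296 + 10664t. Substituting into N ≡ 23 (mod 59) gives 10664t ≡ 28 (mod 59), and since 44⁻¹ ≡ 55 (mod 59), t ≡ 6. Hence N ≡ 2296 + 10664·6 = 66280 (mod 629176).
From N ≡ 66280 (mod 629176) write N = 66280 + 629176t. Substituting into N ≡ 0 (mod 7) gives 629176t ≡ 3 (mod 7), and since 2⁻¹ ≡ 4 (mod 7), t ≡ 5. Hence N ≡ 66280 + 629176·5 = 3212160 (mod 4404232).

3212160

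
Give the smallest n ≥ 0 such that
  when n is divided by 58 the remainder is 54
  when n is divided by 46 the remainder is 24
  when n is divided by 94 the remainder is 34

57938

gcd(58, 46) = 2 and 2 | (24 − 54), so the pair is consistent; merging gives n ≡ 576 (mod 1334), where 1334 = lcm(58, 46).
gcd(1334, 94) = 2 and 2 | (34 − 576), so the pair is consistent; merging gives n ≡ 57938 (mod 62698), where 62698 = lcm(1334, 94).
The solution is unique modulo lcm(58, 46, 94) = 62698.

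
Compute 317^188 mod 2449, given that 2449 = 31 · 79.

Mod 31: 317 ≡ 7; by Fermat, exponent reduces to 188 mod 30 = 8; 7^8 ≡ 10 (mod 31).
Mod 79: 317 ≡ 1; by Fermat, exponent reduces to 188 mod 78 = 32; 1^32 ≡ 1 (mod 79).
Combine by CRT: x ≡ 10 (mod 31), x ≡ 1 (mod 79) ⇒ x ≡ 475 (mod 2449).

475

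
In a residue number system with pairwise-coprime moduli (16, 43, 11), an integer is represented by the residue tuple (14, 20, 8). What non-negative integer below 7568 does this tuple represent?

Combine the congruences pairwise.
From x ≡ 14 (mod 16) write x = 14 + 16t. Substituting into x ≡ 20 (mod 43) gives 16t ≡ 6 (mod 43), and since 16⁻¹ ≡ 35 (mod 43), t ≡ 38. Hence x ≡ 14 + 16·38 = 622 (mod 688).
From x ≡ 622 (mod 688) write x = 622 + 688t. Substituting into x ≡ 8 (mod 11) gives 688t ≡ 2 (mod 11), and since 6⁻¹ ≡ 2 (mod 11), t ≡ 4. Hence x ≡ 622 + 688·4 = 3374 (mod 7568).

3374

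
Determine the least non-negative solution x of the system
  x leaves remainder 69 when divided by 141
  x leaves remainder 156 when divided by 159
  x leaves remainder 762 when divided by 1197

1510179

gcd(141, 159) = 3 and 3 | (156 − 69), so the pair is consistent; merging gives x ≡ 633 (mod 7473), where 7473 = lcm(141, 159).
gcd(7473, 1197) = 3 and 3 | (762 − 633), so the pair is consistent; merging gives x ≡ 1510179 (mod 2981727), where 2981727 = lcm(7473, 1197).
The solution is unique modulo lcm(141, 159, 1197) = 2981727.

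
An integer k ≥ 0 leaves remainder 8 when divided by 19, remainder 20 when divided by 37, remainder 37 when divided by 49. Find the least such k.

The moduli are pairwise coprime; N = 19·37·49 = 34447.
N/19 = 1813; 1813 ≡ 8 (mod 19); 8·12 ≡ 1, so inverse 12.
N/37 = 931; 931 ≡ 6 (mod 37); 6·31 ≡ 1, so inverse 31.
N/49 = 703; 703 ≡ 17 (mod 49); 17·26 ≡ 1, so inverse 26.
k ≡ 8·1813·12 + 20·931·31 + 37·703·26 = 1427554.
1427554 mod 34447 = 15227.

15227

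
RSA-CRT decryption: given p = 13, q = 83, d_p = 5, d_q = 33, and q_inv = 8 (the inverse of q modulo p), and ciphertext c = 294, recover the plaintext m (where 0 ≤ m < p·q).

1035

m₁ = c^(d_p) mod p: c ≡ 8 (mod 13), and 8^5 mod 13 = 8.
m₂ = c^(d_q) mod q: c ≡ 45 (mod 83), and 45^33 mod 83 = 39.
h = q_inv·(m₁ − m₂) mod p = 8·(8 − 39) mod 13 = 12.
m = m₂ + h·q = 39 + 12·83 = 1035.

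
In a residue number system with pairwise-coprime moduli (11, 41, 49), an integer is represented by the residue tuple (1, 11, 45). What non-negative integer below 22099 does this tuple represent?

4357

Combine the congruences pairwise.
From x ≡ 1 (mod 11) write x = 1 + 11t. Substituting into x ≡ 11 (mod 41) gives 11t ≡ 10 (mod 41), and since 11⁻¹ ≡ 15 (mod 41), t ≡ 27. Hence x ≡ 1 + 11·27 = 298 (mod 451).
From x ≡ 298 (mod 451) write x = 298 + 451t. Substituting into x ≡ 45 (mod 49) gives 451t ≡ 41 (mod 49), and since 10⁻¹ ≡ 5 (mod 49), t ≡ 9. Hence x ≡ 298 + 451·9 = 4357 (mod 22099).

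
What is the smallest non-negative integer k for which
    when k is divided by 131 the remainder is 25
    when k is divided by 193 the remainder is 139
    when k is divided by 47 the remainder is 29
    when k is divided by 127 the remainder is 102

The moduli are pairwise coprime; N = 131·193·47·127 = 150914227.
N/131 = 1152017; 1152017 ≡ 3 (mod 131); 3·44 ≡ 1, so inverse 44.
N/193 = 781939; 781939 ≡ 96 (mod 193); 96·191 ≡ 1, so inverse 191.
N/47 = 3210941; 3210941 ≡ 42 (mod 47); 42·28 ≡ 1, so inverse 28.
N/127 = 1188301; 1188301 ≡ 89 (mod 127); 89·10 ≡ 1, so inverse 10.
k ≡ 25·1152017·44 + 139·781939·191 + 29·3210941·28 + 102·1188301·10 = 25846268323.
25846268323 mod 150914227 = 39935506.

39935506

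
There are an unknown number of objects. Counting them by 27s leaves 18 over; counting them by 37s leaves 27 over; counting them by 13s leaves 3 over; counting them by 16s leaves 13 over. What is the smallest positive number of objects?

72621

The moduli are pairwise coprime; M = 27·37·13·16 = 207792.
M/27 = 7696; 7696 ≡ 1 (mod 27), inverse 1.
M/37 = 5616; 5616 ≡ 29 (mod 37); 29·23 ≡ 1, so inverse 23.
M/13 = 15984; 15984 ≡ 7 (mod 13); 7·2 ≡ 1, so inverse 2.
M/16 = 12987; 12987 ≡ 11 (mod 16); 11·3 ≡ 1, so inverse 3.
N ≡ 18·7696·1 + 27·5616·23 + 3·15984·2 + 13·12987·3 = 4228461.
4228461 mod 207792 = 72621.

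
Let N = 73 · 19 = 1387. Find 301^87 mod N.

Mod 73: 301 ≡ 9; by Fermat, exponent reduces to 87 mod 72 = 15; 9^15 ≡ 72 (mod 73).
Mod 19: 301 ≡ 16; by Fermat, exponent reduces to 87 mod 18 = 15; 16^15 ≡ 7 (mod 19).
Combine by CRT: x ≡ 72 (mod 73), x ≡ 7 (mod 19) ⇒ x ≡ 729 (mod 1387).

729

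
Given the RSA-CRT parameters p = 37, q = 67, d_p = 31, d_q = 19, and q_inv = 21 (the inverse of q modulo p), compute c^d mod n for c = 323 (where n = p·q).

1433

m₁ = c^(d_p) mod p: c ≡ 27 (mod 37), and 27^31 mod 37 = 27.
m₂ = c^(d_q) mod q: c ≡ 55 (mod 67), and 55^19 mod 67 = 26.
h = q_inv·(m₁ − m₂) mod p = 21·(27 − 26) mod 37 = 21.
m = m₂ + h·q = 26 + 21·67 = 1433.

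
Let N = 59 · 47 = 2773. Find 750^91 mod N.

23

Mod 59: 750 ≡ 42; by Fermat, exponent reduces to 91 mod 58 = 33; 42^33 ≡ 23 (mod 59).
Mod 47: 750 ≡ 45; by Fermat, exponent reduces to 91 mod 46 = 45; 45^45 ≡ 23 (mod 47).
Combine by CRT: x ≡ 23 (mod 59), x ≡ 23 (mod 47) ⇒ x ≡ 23 (mod 2773).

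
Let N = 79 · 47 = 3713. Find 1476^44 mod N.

119

Mod 79: 1476 ≡ 54; 54^44 ≡ 40 (mod 79).
Mod 47: 1476 ≡ 19; 19^44 ≡ 25 (mod 47).
Combine by CRT: x ≡ 40 (mod 79), x ≡ 25 (mod 47) ⇒ x ≡ 119 (mod 3713).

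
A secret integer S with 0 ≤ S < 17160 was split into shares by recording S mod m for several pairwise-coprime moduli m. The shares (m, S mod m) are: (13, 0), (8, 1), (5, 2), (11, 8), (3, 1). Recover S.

10777

Combine the congruences pairwise.
From S ≡ 0 (mod 13) write S = 0 + 13t. Substituting into S ≡ 1 (mod 8) gives 13t ≡ 1 (mod 8), and since 5⁻¹ ≡ 5 (mod 8), t ≡ 5. Hence S ≡ 0 + 13·5 = 65 (mod 104).
From S ≡ 65 (mod 104) write S = 65 + 104t. Substituting into S ≡ 2 (mod 5) gives 104t ≡ 2 (mod 5), and since 4⁻¹ ≡ 4 (mod 5), t ≡ 3. Hence S ≡ 65 + 104·3 = 377 (mod 520).
From S ≡ 377 (mod 520) write S = 377 + 520t. Substituting into S ≡ 8 (mod 11) gives 520t ≡ 5 (mod 11), and since 3⁻¹ ≡ 4 (mod 11), t ≡ 9. Hence S ≡ 377 + 520·9 = 5057 (mod 5720).
From S ≡ 5057 (mod 5720) write S = 5057 + 5720t. Substituting into S ≡ 1 (mod 3) gives 5720t ≡ 2 (mod 3), and since 2⁻¹ ≡ 2 (mod 3), t ≡ 1. Hence S ≡ 5057 + 5720·1 = 10777 (mod 17160).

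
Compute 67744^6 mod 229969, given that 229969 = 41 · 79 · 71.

Mod 41: 67744 ≡ 12; 12^6 ≡ 36 (mod 41).
Mod 79: 67744 ≡ 41; 41^6 ≡ 62 (mod 79).
Mod 71: 67744 ≡ 10; 10^6 ≡ 36 (mod 71).
Combine by CRT: x ≡ 36 (mod 41), x ≡ 62 (mod 79), x ≡ 36 (mod 71) ⇒ x ≡ 32057 (mod 229969).

32057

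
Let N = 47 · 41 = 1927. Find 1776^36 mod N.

Mod 47: 1776 ≡ 37; 37^36 ≡ 9 (mod 47).
Mod 41: 1776 ≡ 13; 13^36 ≡ 23 (mod 41).
Combine by CRT: x ≡ 9 (mod 47), x ≡ 23 (mod 41) ⇒ x ≡ 761 (mod 1927).

761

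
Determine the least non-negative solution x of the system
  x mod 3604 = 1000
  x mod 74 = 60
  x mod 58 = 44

Combine the congruences pairwise.
gcd(3604, 74) = 2 and 2 | (60 − 1000), so the pair is consistent; merging gives x ≡ 130744 (mod 133348), where 133348 = lcm(3604, 74).
gcd(133348, 58) = 2 and 2 | (44 − 130744), so the pair is consistent; merging gives x ≡ 2130964 (mod 3867092), where 3867092 = lcm(133348, 58).
The solution is unique modulo lcm(3604, 74, 58) = 3867092.

2130964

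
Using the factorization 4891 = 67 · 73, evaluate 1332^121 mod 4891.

2480

Mod 67: 1332 ≡ 59; by Fermat, exponent reduces to 121 mod 66 = 55; 59^55 ≡ 1 (mod 67).
Mod 73: 1332 ≡ 18; by Fermat, exponent reduces to 121 mod 72 = 49; 18^49 ≡ 71 (mod 73).
Combine by CRT: x ≡ 1 (mod 67), x ≡ 71 (mod 73) ⇒ x ≡ 2480 (mod 4891).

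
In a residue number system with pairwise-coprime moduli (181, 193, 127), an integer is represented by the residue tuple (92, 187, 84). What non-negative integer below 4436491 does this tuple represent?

1183470

From x ≡ 92 (mod 181) write x = 92 + 181t. Substituting into x ≡ 187 (mod 193) gives 181t ≡ 95 (mod 193), and since 181⁻¹ ≡ 16 (mod 193), t ≡ 169. Hence x ≡ 92 + 181·169 = 30681 (mod 34933).
From x ≡ 30681 (mod 34933) write x = 30681 + 34933t. Substituting into x ≡ 84 (mod 127) gives 34933t ≡ 10 (mod 127), and since 8⁻¹ ≡ 16 (mod 127), t ≡ 33. Hence x ≡ 30681 + 34933·33 = 1183470 (mod 4436491).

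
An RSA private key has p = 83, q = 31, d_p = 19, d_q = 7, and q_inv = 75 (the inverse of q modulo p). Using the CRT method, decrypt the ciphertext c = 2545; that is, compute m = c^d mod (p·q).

2280

m₁ = c^(d_p) mod p: c ≡ 55 (mod 83), and 55^19 mod 83 = 39.
m₂ = c^(d_q) mod q: c ≡ 3 (mod 31), and 3^7 mod 31 = 17.
h = q_inv·(m₁ − m₂) mod p = 75·(39 − 17) mod 83 = 73.
m = m₂ + h·q = 17 + 73·31 = 2280.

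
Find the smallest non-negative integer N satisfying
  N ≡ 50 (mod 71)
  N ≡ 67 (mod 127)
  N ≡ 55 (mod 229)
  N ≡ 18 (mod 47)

The moduli are pairwise coprime; M = 71·127·229·47 = 97049971.
M/71 = 1366901; 1366901 ≡ 9 (mod 71); 9·8 ≡ 1, so inverse 8.
M/127 = 764173; 764173 ≡ 14 (mod 127); 14·118 ≡ 1, so inverse 118.
M/229 = 423799; 423799 ≡ 149 (mod 229); 149·83 ≡ 1, so inverse 83.
M/47 = 2064893; 2064893 ≡ 42 (mod 47); 42·28 ≡ 1, so inverse 28.
N ≡ 50·1366901·8 + 67·764173·118 + 55·423799·83 + 18·2064893·28 = 9563660645.
9563660645 mod 97049971 = 52763487.

52763487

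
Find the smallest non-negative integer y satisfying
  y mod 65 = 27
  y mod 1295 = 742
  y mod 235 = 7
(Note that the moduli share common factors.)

gcd(65, 1295) = 5 and 5 | (742 − 27), so the pair is consistent; merging gives y ≡ 742 (mod 16835), where 16835 = lcm(65, 1295).
gcd(16835, 235) = 5 and 5 | (7 − 742), so the pair is consistent; merging gives y ≡ 472122 (mod 791245), where 791245 = lcm(16835, 235).
The solution is unique modulo lcm(65, 1295, 235) = 791245.

472122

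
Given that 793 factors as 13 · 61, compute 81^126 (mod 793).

Mod 13: 81 ≡ 3; by Fermat, exponent reduces to 126 mod 12 = 6; 3^6 ≡ 1 (mod 13).
Mod 61: 81 ≡ 20; by Fermat, exponent reduces to 126 mod 60 = 6; 20^6 ≡ 20 (mod 61).
Combine by CRT: x ≡ 1 (mod 13), x ≡ 20 (mod 61) ⇒ x ≡ 508 (mod 793).

508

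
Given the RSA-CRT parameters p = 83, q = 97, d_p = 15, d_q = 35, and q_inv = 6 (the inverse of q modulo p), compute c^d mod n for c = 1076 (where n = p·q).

m₁ = c^(d_p) mod p: c ≡ 80 (mod 83), and 80^15 mod 83 = 50.
m₂ = c^(d_q) mod q: c ≡ 9 (mod 97), and 9^35 mod 97 = 43.
h = q_inv·(m₁ − m₂) mod p = 6·(50 − 43) mod 83 = 42.
m = m₂ + h·q = 43 + 42·97 = 4117.

4117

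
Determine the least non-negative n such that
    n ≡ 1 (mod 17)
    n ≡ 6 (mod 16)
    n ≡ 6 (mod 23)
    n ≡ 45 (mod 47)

86854

Combine the congruences pairwise.
From n ≡ 1 (mod 17) write n = 1 + 17t. Substituting into n ≡ 6 (mod 16) gives 17t ≡ 5 (mod 16), and since 1⁻¹ ≡ 1 (mod 16), t ≡ 5. Hence n ≡ 1 + 17·5 = 86 (mod 272).
From n ≡ 86 (mod 272) write n = 86 + 272t. Substituting into n ≡ 6 (mod 23) gives 272t ≡ 12 (mod 23), and since 19⁻¹ ≡ 17 (mod 23), t ≡ 20. Hence n ≡ 86 + 272·20 = 5526 (mod 6256).
From n ≡ 5526 (mod 6256) write n = 5526 + 6256t. Substituting into n ≡ 45 (mod 47) gives 6256t ≡ 18 (mod 47), and since 5⁻¹ ≡ 19 (mod 47), t ≡ 13. Hence n ≡ 5526 + 6256·13 = 86854 (mod 294032).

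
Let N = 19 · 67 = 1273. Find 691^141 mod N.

Mod 19: 691 ≡ 7; by Fermat, exponent reduces to 141 mod 18 = 15; 7^15 ≡ 1 (mod 19).
Mod 67: 691 ≡ 21; by Fermat, exponent reduces to 141 mod 66 = 9; 21^9 ≡ 25 (mod 67).
Combine by CRT: x ≡ 1 (mod 19), x ≡ 25 (mod 67) ⇒ x ≡ 628 (mod 1273).

628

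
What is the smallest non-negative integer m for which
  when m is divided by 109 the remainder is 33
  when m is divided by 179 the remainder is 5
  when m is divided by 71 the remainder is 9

885876

Combine the congruences pairwise.
From m ≡ 33 (mod 109) write m = 33 + 109t. Substituting into m ≡ 5 (mod 179) gives 109t ≡ 151 (mod 179), and since 109⁻¹ ≡ 23 (mod 179), t ≡ 72. Hence m ≡ 33 + 109·72 = 7881 (mod 19511).
From m ≡ 7881 (mod 19511) write m = 7881 + 19511t. Substituting into m ≡ 9 (mod 71) gives 19511t ≡ 9 (mod 71), and since 57⁻¹ ≡ 5 (mod 71), t ≡ 45. Hence m ≡ 7881 + 19511·45 = 885876 (mod 1385281).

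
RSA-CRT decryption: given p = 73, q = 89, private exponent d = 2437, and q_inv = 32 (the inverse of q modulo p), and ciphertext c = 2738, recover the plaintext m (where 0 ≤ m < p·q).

d_p = d mod (p−1) = 2437 mod 72 = 61; d_q = d mod (q−1) = 61.
m₁ = c^(d_p) mod p: c ≡ 37 (mod 73), and 37^61 mod 73 = 4.
m₂ = c^(d_q) mod q: c ≡ 68 (mod 89), and 68^61 mod 89 = 40.
h = q_inv·(m₁ − m₂) mod p = 32·(4 − 40) mod 73 = 16.
m = m₂ + h·q = 40 + 16·89 = 1464.

1464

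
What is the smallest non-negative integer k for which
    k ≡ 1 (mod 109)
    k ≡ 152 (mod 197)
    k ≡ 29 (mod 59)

Combine the congruences pairwise.
From k ≡ 1 (mod 109) write k = 1 + 109t. Substituting into k ≡ 152 (mod 197) gives 109t ≡ 151 (mod 197), and since 109⁻¹ ≡ 47 (mod 197), t ≡ 5. Hence k ≡ 1 + 109·5 = 546 (mod 21473).
From k ≡ 546 (mod 21473) write k = 546 + 21473t. Substituting into k ≡ 29 (mod 59) gives 21473t ≡ 14 (mod 59), and since 56⁻¹ ≡ 39 (mod 59), t ≡ 15. Hence k ≡ 546 + 21473·15 = 322641 (mod 1266907).

322641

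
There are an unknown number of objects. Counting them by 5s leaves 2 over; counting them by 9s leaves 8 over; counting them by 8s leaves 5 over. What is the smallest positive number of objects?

197

Combine the congruences pairwise.
From N ≡ 2 (mod 5) write N = 2 + 5t. Substituting into N ≡ 8 (mod 9) gives 5t ≡ 6 (mod 9), and since 5⁻¹ ≡ 2 (mod 9), t ≡ 3. Hence N ≡ 2 + 5·3 = 17 (mod 45).
From N ≡ 17 (mod 45) write N = 17 + 45t. Substituting into N ≡ 5 (mod 8) gives 45t ≡ 4 (mod 8), and since 5⁻¹ ≡ 5 (mod 8), t ≡ 4. Hence N ≡ 17 + 45·4 = 197 (mod 360).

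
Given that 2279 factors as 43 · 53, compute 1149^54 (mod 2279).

183

Mod 43: 1149 ≡ 31; by Fermat, exponent reduces to 54 mod 42 = 12; 31^12 ≡ 11 (mod 43).
Mod 53: 1149 ≡ 36; by Fermat, exponent reduces to 54 mod 52 = 2; 36^2 ≡ 24 (mod 53).
Combine by CRT: x ≡ 11 (mod 43), x ≡ 24 (mod 53) ⇒ x ≡ 183 (mod 2279).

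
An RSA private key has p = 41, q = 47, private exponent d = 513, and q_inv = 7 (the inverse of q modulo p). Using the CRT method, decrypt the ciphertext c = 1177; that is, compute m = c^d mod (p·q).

833

d_p = d mod (p−1) = 513 mod 40 = 33; d_q = d mod (q−1) = 7.
m₁ = c^(d_p) mod p: c ≡ 29 (mod 41), and 29^33 mod 41 = 13.
m₂ = c^(d_q) mod q: c ≡ 2 (mod 47), and 2^7 mod 47 = 34.
h = q_inv·(m₁ − m₂) mod p = 7·(13 − 34) mod 41 = 17.
m = m₂ + h·q = 34 + 17·47 = 833.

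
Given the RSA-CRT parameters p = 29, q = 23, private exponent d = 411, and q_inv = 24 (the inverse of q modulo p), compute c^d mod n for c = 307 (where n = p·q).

d_p = d mod (p−1) = 411 mod 28 = 19; d_q = d mod (q−1) = 15.
m₁ = c^(d_p) mod p: c ≡ 17 (mod 29), and 17^19 mod 29 = 12.
m₂ = c^(d_q) mod q: c ≡ 8 (mod 23), and 8^15 mod 23 = 2.
h = q_inv·(m₁ − m₂) mod p = 24·(12 − 2) mod 29 = 8.
m = m₂ + h·q = 2 + 8·23 = 186.

186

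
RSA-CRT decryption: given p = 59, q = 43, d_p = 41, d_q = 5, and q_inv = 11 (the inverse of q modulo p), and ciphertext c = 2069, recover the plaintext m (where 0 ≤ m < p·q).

m₁ = c^(d_p) mod p: c ≡ 4 (mod 59), and 4^41 mod 59 = 35.
m₂ = c^(d_q) mod q: c ≡ 5 (mod 43), and 5^5 mod 43 = 29.
h = q_inv·(m₁ − m₂) mod p = 11·(35 − 29) mod 59 = 7.
m = m₂ + h·q = 29 + 7·43 = 330.

330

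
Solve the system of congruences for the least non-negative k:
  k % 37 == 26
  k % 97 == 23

Combine the congruences pairwise.
From k ≡ 26 (mod 37) write k = 26 + 37t. Substituting into k ≡ 23 (mod 97) gives 37t ≡ 94 (mod 97), and since 37⁻¹ ≡ 21 (mod 97), t ≡ 34. Hence k ≡ 26 + 37·34 = 1284 (mod 3589).

1284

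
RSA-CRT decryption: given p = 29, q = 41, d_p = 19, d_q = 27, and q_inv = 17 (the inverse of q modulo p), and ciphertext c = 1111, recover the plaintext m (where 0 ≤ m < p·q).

m₁ = c^(d_p) mod p: c ≡ 9 (mod 29), and 9^19 mod 29 = 5.
m₂ = c^(d_q) mod q: c ≡ 4 (mod 41), and 4^27 mod 41 = 25.
h = q_inv·(m₁ − m₂) mod p = 17·(5 − 25) mod 29 = 8.
m = m₂ + h·q = 25 + 8·41 = 353.

353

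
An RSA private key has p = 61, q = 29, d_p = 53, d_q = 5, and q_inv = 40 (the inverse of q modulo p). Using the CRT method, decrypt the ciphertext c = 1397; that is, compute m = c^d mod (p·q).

m₁ = c^(d_p) mod p: c ≡ 55 (mod 61), and 55^53 mod 61 = 26.
m₂ = c^(d_q) mod q: c ≡ 5 (mod 29), and 5^5 mod 29 = 22.
h = q_inv·(m₁ − m₂) mod p = 40·(26 − 22) mod 61 = 38.
m = m₂ + h·q = 22 + 38·29 = 1124.

1124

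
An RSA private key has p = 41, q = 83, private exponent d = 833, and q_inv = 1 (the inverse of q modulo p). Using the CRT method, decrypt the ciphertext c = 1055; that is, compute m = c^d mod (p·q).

1073

d_p = d mod (p−1) = 833 mod 40 = 33; d_q = d mod (q−1) = 13.
m₁ = c^(d_p) mod p: c ≡ 30 (mod 41), and 30^33 mod 41 = 7.
m₂ = c^(d_q) mod q: c ≡ 59 (mod 83), and 59^13 mod 83 = 77.
h = q_inv·(m₁ − m₂) mod p = 1·(7 − 77) mod 41 = 12.
m = m₂ + h·q = 77 + 12·83 = 1073.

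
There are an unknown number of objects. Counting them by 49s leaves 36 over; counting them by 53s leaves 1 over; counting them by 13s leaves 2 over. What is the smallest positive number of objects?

29681

The moduli are pairwise coprime; M = 49·53·13 = 33761.
M/49 = 689; 689 ≡ 3 (mod 49); 3·33 ≡ 1, so inverse 33.
M/53 = 637; 637 ≡ 1 (mod 53), inverse 1.
M/13 = 2597; 2597 ≡ 10 (mod 13); 10·4 ≡ 1, so inverse 4.
N ≡ 36·689·33 + 1·637·1 + 2·2597·4 = 839945.
839945 mod 33761 = 29681.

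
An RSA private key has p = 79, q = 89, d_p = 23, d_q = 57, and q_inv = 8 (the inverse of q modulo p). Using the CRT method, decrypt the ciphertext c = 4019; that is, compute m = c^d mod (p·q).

3517

m₁ = c^(d_p) mod p: c ≡ 69 (mod 79), and 69^23 mod 79 = 41.
m₂ = c^(d_q) mod q: c ≡ 14 (mod 89), and 14^57 mod 89 = 46.
h = q_inv·(m₁ − m₂) mod p = 8·(41 − 46) mod 79 = 39.
m = m₂ + h·q = 46 + 39·89 = 3517.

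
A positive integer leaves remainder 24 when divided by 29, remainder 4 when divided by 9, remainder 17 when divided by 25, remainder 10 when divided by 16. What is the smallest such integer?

The moduli are pairwise coprime; N = 29·9·25·16 = 104400.
N/29 = 3600; 3600 ≡ 4 (mod 29); 4·22 ≡ 1, so inverse 22.
N/9 = 11600; 11600 ≡ 8 (mod 9); 8·8 ≡ 1, so inverse 8.
N/25 = 4176; 4176 ≡ 1 (mod 25), inverse 1.
N/16 = 6525; 6525 ≡ 13 (mod 16); 13·5 ≡ 1, so inverse 5.
t ≡ 24·3600·22 + 4·11600·8 + 17·4176·1 + 10·6525·5 = 2669242.
2669242 mod 104400 = 59242.

59242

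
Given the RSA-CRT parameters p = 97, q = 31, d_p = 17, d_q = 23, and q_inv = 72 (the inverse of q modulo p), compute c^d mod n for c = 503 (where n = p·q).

m₁ = c^(d_p) mod p: c ≡ 18 (mod 97), and 18^17 mod 97 = 18.
m₂ = c^(d_q) mod q: c ≡ 7 (mod 31), and 7^23 mod 31 = 10.
h = q_inv·(m₁ − m₂) mod p = 72·(18 − 10) mod 97 = 91.
m = m₂ + h·q = 10 + 91·31 = 2831.

2831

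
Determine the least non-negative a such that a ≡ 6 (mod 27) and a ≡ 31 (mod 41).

195

Combine the congruences pairwise.
From a ≡ 6 (mod 27) write a = 6 + 27t. Substituting into a ≡ 31 (mod 41) gives 27t ≡ 25 (mod 41), and since 27⁻¹ ≡ 38 (mod 41), t ≡ 7. Hence a ≡ 6 + 27·7 = 195 (mod 1107).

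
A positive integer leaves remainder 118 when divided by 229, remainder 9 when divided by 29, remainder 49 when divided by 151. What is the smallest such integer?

The moduli are pairwise coprime; N = 229·29·151 = 1002791.
N/229 = 4379; 4379 ≡ 28 (mod 229); 28·90 ≡ 1, so inverse 90.
N/29 = 34579; 34579 ≡ 11 (mod 29); 11·8 ≡ 1, so inverse 8.
N/151 = 6641; 6641 ≡ 148 (mod 151); 148·50 ≡ 1, so inverse 50.
t ≡ 118·4379·90 + 9·34579·8 + 49·6641·50 = 65265118.
65265118 mod 1002791 = 83703.

83703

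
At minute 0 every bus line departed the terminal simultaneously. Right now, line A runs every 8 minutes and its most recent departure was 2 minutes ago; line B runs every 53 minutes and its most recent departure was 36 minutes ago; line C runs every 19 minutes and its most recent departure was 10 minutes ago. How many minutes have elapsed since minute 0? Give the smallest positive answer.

2898

The moduli are pairwise coprime; N = 8·53·19 = 8056.
N/8 = 1007; 1007 ≡ 7 (mod 8); 7·7 ≡ 1, so inverse 7.
N/53 = 152; 152 ≡ 46 (mod 53); 46·15 ≡ 1, so inverse 15.
N/19 = 424; 424 ≡ 6 (mod 19); 6·16 ≡ 1, so inverse 16.
t ≡ 2·1007·7 + 36·152·15 + 10·424·16 = 164018.
164018 mod 8056 = 2898.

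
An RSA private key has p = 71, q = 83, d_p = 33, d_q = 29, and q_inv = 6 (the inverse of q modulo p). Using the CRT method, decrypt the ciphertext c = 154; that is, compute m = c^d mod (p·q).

m₁ = c^(d_p) mod p: c ≡ 12 (mod 71), and 12^33 mod 71 = 36.
m₂ = c^(d_q) mod q: c ≡ 71 (mod 83), and 71^29 mod 83 = 50.
h = q_inv·(m₁ − m₂) mod p = 6·(36 − 50) mod 71 = 58.
m = m₂ + h·q = 50 + 58·83 = 4864.

4864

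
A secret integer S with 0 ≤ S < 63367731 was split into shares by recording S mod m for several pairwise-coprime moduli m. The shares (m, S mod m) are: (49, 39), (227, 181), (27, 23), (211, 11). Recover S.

2290838

The moduli are pairwise coprime; N = 49·227·27·211 = 63367731.
N/49 = 1293219; 1293219 ≡ 11 (mod 49); 11·9 ≡ 1, so inverse 9.
N/227 = 279153; 279153 ≡ 170 (mod 227); 170·223 ≡ 1, so inverse 223.
N/27 = 2346953; 2346953 ≡ 5 (mod 27); 5·11 ≡ 1, so inverse 11.
N/211 = 300321; 300321 ≡ 68 (mod 211); 68·90 ≡ 1, so inverse 90.
S ≡ 39·1293219·9 + 181·279153·223 + 23·2346953·11 + 11·300321·90 = 12612469307.
12612469307 mod 63367731 = 2290838.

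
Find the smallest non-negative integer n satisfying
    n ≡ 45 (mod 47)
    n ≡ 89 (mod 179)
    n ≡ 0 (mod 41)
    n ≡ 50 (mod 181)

The moduli are pairwise coprime; M = 47·179·41·181 = 62432873.
M/47 = 1328359; 1328359 ≡ 45 (mod 47); 45·23 ≡ 1, so inverse 23.
M/179 = 348787; 348787 ≡ 95 (mod 179); 95·49 ≡ 1, so inverse 49.
M/41 = 1522753; 1522753 ≡ 13 (mod 41); 13·19 ≡ 1, so inverse 19.
M/181 = 344933; 344933 ≡ 128 (mod 181); 128·140 ≡ 1, so inverse 140.
n ≡ 45·1328359·23 + 89·348787·49 + 0·1522753·19 + 50·344933·140 = 5310442672.
5310442672 mod 62432873 = 3648467.

3648467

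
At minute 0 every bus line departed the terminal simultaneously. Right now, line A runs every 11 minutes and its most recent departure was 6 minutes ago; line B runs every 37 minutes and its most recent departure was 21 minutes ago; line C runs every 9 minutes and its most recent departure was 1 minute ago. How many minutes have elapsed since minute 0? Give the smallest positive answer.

Combine the congruences pairwise.
From t ≡ 6 (mod 11) write t = 6 + 11s. Substituting into t ≡ 21 (mod 37) gives 11s ≡ 15 (mod 37), and since 11⁻¹ ≡ 27 (mod 37), s ≡ 35. Hence t ≡ 6 + 11·35 = 391 (mod 407).
From t ≡ 391 (mod 407) write t = 391 + 407s. Substituting into t ≡ 1 (mod 9) gives 407s ≡ 6 (mod 9), and since 2⁻¹ ≡ 5 (mod 9), s ≡ 3. Hence t ≡ 391 + 407·3 = 1612 (mod 3663).

1612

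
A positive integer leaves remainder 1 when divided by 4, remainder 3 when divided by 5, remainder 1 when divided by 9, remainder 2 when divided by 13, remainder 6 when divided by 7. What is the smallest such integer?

Combine the congruences pairwise.
From k ≡ 1 (mod 4) write k = 1 + 4t. Substituting into k ≡ 3 (mod 5) gives 4t ≡ 2 (mod 5), and since 4⁻¹ ≡ 4 (mod 5), t ≡ 3. Hence k ≡ 1 + 4·3 = 13 (mod 20).
From k ≡ 13 (mod 20) write k = 13 + 20t. Substituting into k ≡ 1 (mod 9) gives 20t ≡ 6 (mod 9), and since 2⁻¹ ≡ 5 (mod 9), t ≡ 3. Hence k ≡ 13 + 20·3 = 73 (mod 180).
From k ≡ 73 (mod 180) write k = 73 + 180t. Substituting into k ≡ 2 (mod 13) gives 180t ≡ 7 (mod 13), and since 11⁻¹ ≡ 6 (mod 13), t ≡ 3. Hence k ≡ 73 + 180·3 = 613 (mod 2340).
From k ≡ 613 (mod 2340) write k = 613 + 2340t. Substituting into k ≡ 6 (mod 7) gives 2340t ≡ 2 (mod 7), and since 2⁻¹ ≡ 4 (mod 7), t ≡ 1. Hence k ≡ 613 + 2340·1 = 2953 (mod 16380).

2953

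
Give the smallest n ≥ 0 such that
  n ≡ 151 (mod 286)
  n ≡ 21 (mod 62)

2439

gcd(286, 62) = 2 and 2 | (21 − 151), so the pair is consistent; merging gives n ≡ 2439 (mod 8866), where 8866 = lcm(286, 62).
The solution is unique modulo lcm(286, 62) = 8866.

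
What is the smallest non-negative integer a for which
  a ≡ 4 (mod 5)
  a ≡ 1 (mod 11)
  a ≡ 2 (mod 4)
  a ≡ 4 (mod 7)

The moduli are pairwise coprime; N = 5·11·4·7 = 1540.
N/5 = 308; 308 ≡ 3 (mod 5); 3·2 ≡ 1, so inverse 2.
N/11 = 140; 140 ≡ 8 (mod 11); 8·7 ≡ 1, so inverse 7.
N/4 = 385; 385 ≡ 1 (mod 4), inverse 1.
N/7 = 220; 220 ≡ 3 (mod 7); 3·5 ≡ 1, so inverse 5.
a ≡ 4·308·2 + 1·140·7 + 2·385·1 + 4·220·5 = 8614.
8614 mod 1540 = 914.

914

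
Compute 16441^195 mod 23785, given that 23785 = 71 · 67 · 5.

Mod 71: 16441 ≡ 40; by Fermat, exponent reduces to 195 mod 70 = 55; 40^55 ≡ 45 (mod 71).
Mod 67: 16441 ≡ 26; by Fermat, exponent reduces to 195 mod 66 = 63; 26^63 ≡ 64 (mod 67).
Mod 5: 16441 ≡ 1; by Fermat, exponent reduces to 195 mod 4 = 3; 1^3 ≡ 1 (mod 5).
Combine by CRT: x ≡ 45 (mod 71), x ≡ 64 (mod 67), x ≡ 1 (mod 5) ⇒ x ≡ 18221 (mod 23785).

18221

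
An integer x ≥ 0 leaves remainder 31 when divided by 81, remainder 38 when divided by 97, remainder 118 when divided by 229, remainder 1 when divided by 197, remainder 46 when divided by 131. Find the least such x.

27657044140

From x ≡ 31 (mod 81) write x = 31 + 81t. Substituting into x ≡ 38 (mod 97) gives 81t ≡ 7 (mod 97), and since 81⁻¹ ≡ 6 (mod 97), t ≡ 42. Hence x ≡ 31 + 81·42 = 3433 (mod 7857).
From x ≡ 3433 (mod 7857) write x = 3433 + 7857t. Substituting into x ≡ 118 (mod 229) gives 7857t ≡ 120 (mod 229), and since 71⁻¹ ≡ 100 (mod 229), t ≡ 92. Hence x ≡ 3433 + 7857·92 = 726277 (mod 1799253).
From x ≡ 726277 (mod 1799253) write x = 726277 + 1799253t. Substituting into x ≡ 1 (mod 197) gives 1799253t ≡ 63 (mod 197), and since 52⁻¹ ≡ 72 (mod 197), t ≡ 5. Hence x ≡ 726277 + 1799253·5 = 9722542 (mod 354452841).
From x ≡ 9722542 (mod 354452841) write x = 9722542 + 354452841t. Substituting into x ≡ 46 (mod 131) gives 354452841t ≡ 62 (mod 131), and since 115⁻¹ ≡ 90 (mod 131), t ≡ 78. Hence x ≡ 9722542 + 354452841·78 = 27657044140 (mod 46433322171).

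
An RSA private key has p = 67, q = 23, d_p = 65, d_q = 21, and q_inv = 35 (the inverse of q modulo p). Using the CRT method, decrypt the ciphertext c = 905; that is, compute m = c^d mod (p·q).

739

m₁ = c^(d_p) mod p: c ≡ 34 (mod 67), and 34^65 mod 67 = 2.
m₂ = c^(d_q) mod q: c ≡ 8 (mod 23), and 8^21 mod 23 = 3.
h = q_inv·(m₁ − m₂) mod p = 35·(2 − 3) mod 67 = 32.
m = m₂ + h·q = 3 + 32·23 = 739.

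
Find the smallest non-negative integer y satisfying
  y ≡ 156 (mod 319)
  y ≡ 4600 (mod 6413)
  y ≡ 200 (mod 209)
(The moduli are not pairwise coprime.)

2178607

gcd(319, 6413) = 11 and 11 | (4600 − 156), so the pair is consistent; merging gives y ≡ 132860 (mod 185977), where 185977 = lcm(319, 6413).
gcd(185977, 209) = 11 and 11 | (200 − 132860), so the pair is consistent; merging gives y ≡ 2178607 (mod 3533563), where 3533563 = lcm(185977, 209).
The solution is unique modulo lcm(319, 6413, 209) = 3533563.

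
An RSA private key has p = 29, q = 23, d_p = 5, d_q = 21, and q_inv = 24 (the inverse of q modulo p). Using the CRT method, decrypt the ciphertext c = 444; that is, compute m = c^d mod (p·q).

585

m₁ = c^(d_p) mod p: c ≡ 9 (mod 29), and 9^5 mod 29 = 5.
m₂ = c^(d_q) mod q: c ≡ 7 (mod 23), and 7^21 mod 23 = 10.
h = q_inv·(m₁ − m₂) mod p = 24·(5 − 10) mod 29 = 25.
m = m₂ + h·q = 10 + 25·23 = 585.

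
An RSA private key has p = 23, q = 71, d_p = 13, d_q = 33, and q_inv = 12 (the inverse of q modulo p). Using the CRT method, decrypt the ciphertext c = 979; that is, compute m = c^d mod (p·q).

491

m₁ = c^(d_p) mod p: c ≡ 13 (mod 23), and 13^13 mod 23 = 8.
m₂ = c^(d_q) mod q: c ≡ 56 (mod 71), and 56^33 mod 71 = 65.
h = q_inv·(m₁ − m₂) mod p = 12·(8 − 65) mod 23 = 6.
m = m₂ + h·q = 65 + 6·71 = 491.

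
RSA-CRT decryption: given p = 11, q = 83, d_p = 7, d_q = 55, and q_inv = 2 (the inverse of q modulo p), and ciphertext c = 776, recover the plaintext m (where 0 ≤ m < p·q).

514

m₁ = c^(d_p) mod p: c ≡ 6 (mod 11), and 6^7 mod 11 = 8.
m₂ = c^(d_q) mod q: c ≡ 29 (mod 83), and 29^55 mod 83 = 16.
h = q_inv·(m₁ − m₂) mod p = 2·(8 − 16) mod 11 = 6.
m = m₂ + h·q = 16 + 6·83 = 514.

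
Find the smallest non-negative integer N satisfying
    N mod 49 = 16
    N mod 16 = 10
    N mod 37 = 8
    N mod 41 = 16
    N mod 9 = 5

Combine the congruences pairwise.
From N ≡ 16 (mod 49) write N = 16 + 49t. Substituting into N ≡ 10 (mod 16) gives 49t ≡ 10 (mod 16), and since 1⁻¹ ≡ 1 (mod 16), t ≡ 10. Hence N ≡ 16 + 49·10 = 506 (mod 784).
From N ≡ 506 (mod 784) write N = 506 + 784t. Substituting into N ≡ 8 (mod 37) gives 784t ≡ 20 (mod 37), and since 7⁻¹ ≡ 16 (mod 37), t ≡ 24. Hence N ≡ 506 + 784·24 = 19322 (mod 29008).
From N ≡ 19322 (mod 29008) write N = 19322 + 29008t. Substituting into N ≡ 16 (mod 41) gives 29008t ≡ 5 (mod 41), and since 21⁻¹ ≡ 2 (mod 41), t ≡ 10. Hence N ≡ 19322 + 29008·10 = 309402 (mod 1189328).
From N ≡ 309402 (mod 1189328) write N = 309402 + 1189328t. Substituting into N ≡ 5 (mod 9) gives 1189328t ≡ 5 (mod 9), and since 5⁻¹ ≡ 2 (mod 9), t ≡ 1. Hence N ≡ 309402 + 1189328·1 = 1498730 (mod 10703952).

1498730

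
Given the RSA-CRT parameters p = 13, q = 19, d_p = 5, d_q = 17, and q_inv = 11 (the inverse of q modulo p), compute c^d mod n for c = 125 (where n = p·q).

m₁ = c^(d_p) mod p: c ≡ 8 (mod 13), and 8^5 mod 13 = 8.
m₂ = c^(d_q) mod q: c ≡ 11 (mod 19), and 11^17 mod 19 = 7.
h = q_inv·(m₁ − m₂) mod p = 11·(8 − 7) mod 13 = 11.
m = m₂ + h·q = 7 + 11·19 = 216.

216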